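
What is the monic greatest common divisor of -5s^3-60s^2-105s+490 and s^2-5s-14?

Repeated division with remainder:
  -5s^3-60s^2-105s+490 = (-5s-85)(s^2-5s-14) + (-600s-700)
  s^2-5s-14 = (-(1/600)s+37/3600)(-600s-700) + (-245/36)
  -600s-700 = ((4320/49)s+720/7)(-245/36) + (0)
The last nonzero remainder is the constant -245/36, so the polynomials are coprime and gcd = 1.

1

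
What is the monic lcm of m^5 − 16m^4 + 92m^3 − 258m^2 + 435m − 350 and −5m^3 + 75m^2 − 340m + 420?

m^6 − 22m^5 + 188m^4 − 810m^3 + 1983m^2 − 2960m + 2100

Euclidean algorithm in ℚ[m]:
  m^5 − 16m^4 + 92m^3 − 258m^2 + 435m − 350 = (−(1/5)m^2 + (1/5)m − 9/5)(−5m^3 + 75m^2 − 340m + 420) + (29m^2 − 261m + 406)
  −5m^3 + 75m^2 − 340m + 420 = (−(5/29)m + 30/29)(29m^2 − 261m + 406) + (0)
Last nonzero remainder: 29m^2 − 261m + 406. Dividing through by 29 gives the monic gcd m^2 − 9m + 14.
Then lcm(f, g) = f·g / gcd(f, g); expanding and making the result monic gives the answer.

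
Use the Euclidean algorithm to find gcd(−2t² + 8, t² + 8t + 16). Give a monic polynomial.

1

Euclidean algorithm in ℚ[t]:
  −2t² + 8 = (−2)(t² + 8t + 16) + (16t + 40)
  t² + 8t + 16 = ((1/16)t + 11/32)(16t + 40) + (9/4)
  16t + 40 = ((64/9)t + 160/9)(9/4) + (0)
The last nonzero remainder is the constant 9/4, so the polynomials are coprime and gcd = 1.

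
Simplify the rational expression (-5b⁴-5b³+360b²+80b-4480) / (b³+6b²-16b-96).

(-5b²-5b+280)/(b+6)

Apply the Euclidean algorithm:
  -5b⁴-5b³+360b²+80b-4480 = (-5b+25)(b³+6b²-16b-96) + (130b²-2080)
  b³+6b²-16b-96 = ((1/130)b+3/65)(130b²-2080) + (0)
Last nonzero remainder: 130b²-2080. Dividing through by 130 gives the monic gcd b²-16.
Cancel b²-16 from numerator and denominator to get the reduced form.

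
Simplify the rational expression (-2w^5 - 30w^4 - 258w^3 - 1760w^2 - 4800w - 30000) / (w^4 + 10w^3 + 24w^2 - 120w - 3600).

(-2w^2 + 2w - 50)/(w - 6)

Euclidean algorithm in ℚ[w]:
  -2w^5 - 30w^4 - 258w^3 - 1760w^2 - 4800w - 30000 = (-2w - 10)(w^4 + 10w^3 + 24w^2 - 120w - 3600) + (-110w^3 - 1760w^2 - 13200w - 66000)
  w^4 + 10w^3 + 24w^2 - 120w - 3600 = (-(1/110)w + 3/55)(-110w^3 - 1760w^2 - 13200w - 66000) + (0)
Last nonzero remainder: -110w^3 - 1760w^2 - 13200w - 66000. Dividing through by -110 gives the monic gcd w^3 + 16w^2 + 120w + 600.
Cancel w^3 + 16w^2 + 120w + 600 from numerator and denominator to get the reduced form.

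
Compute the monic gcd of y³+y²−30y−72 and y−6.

Repeated division with remainder:
  y³+y²−30y−72 = (y²+7y+12)(y−6) + (0)
The last nonzero remainder y−6 is already monic.

y−6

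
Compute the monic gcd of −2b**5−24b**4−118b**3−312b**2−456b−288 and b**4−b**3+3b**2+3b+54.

Repeated division with remainder:
  −2b**5−24b**4−118b**3−312b**2−456b−288 = (−2b−26)(b**4−b**3+3b**2+3b+54) + (−138b**3−228b**2−270b+1116)
  b**4−b**3+3b**2+3b+54 = (−(1/138)b+61/3174)(−138b**3−228b**2−270b+1116) + ((2870/529)b**2+(8610/529)b+17220/529)
  −138b**3−228b**2−270b+1116 = (−(36501/1435)b+49197/1435)((2870/529)b**2+(8610/529)b+17220/529) + (0)
Last nonzero remainder: (2870/529)b**2+(8610/529)b+17220/529. Dividing through by 2870/529 gives the monic gcd b**2+3b+6.

b**2+3b+6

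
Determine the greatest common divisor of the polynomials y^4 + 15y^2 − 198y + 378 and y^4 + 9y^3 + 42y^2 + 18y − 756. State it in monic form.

y^3 + 3y^2 + 24y − 126

Repeated division with remainder:
  y^4 + 15y^2 − 198y + 378 = (y^4 + 9y^3 + 42y^2 + 18y − 756) + (−9y^3 − 27y^2 − 216y + 1134)
  y^4 + 9y^3 + 42y^2 + 18y − 756 = (−(1/9)y − 2/3)(−9y^3 − 27y^2 − 216y + 1134) + (0)
Last nonzero remainder: −9y^3 − 27y^2 − 216y + 1134. Dividing through by −9 gives the monic gcd y^3 + 3y^2 + 24y − 126.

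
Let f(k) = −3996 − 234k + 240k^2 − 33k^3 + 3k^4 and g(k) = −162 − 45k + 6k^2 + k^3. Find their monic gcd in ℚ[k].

−18 − 3k + k^2

By polynomial division,
  3k^4 − 33k^3 + 240k^2 − 234k − 3996 = (3k − 51)(k^3 + 6k^2 − 45k − 162) + (681k^2 − 2043k − 12258)
  k^3 + 6k^2 − 45k − 162 = ((1/681)k + 3/227)(681k^2 − 2043k − 12258) + (0)
Last nonzero remainder: 681k^2 − 2043k − 12258. Dividing through by 681 gives the monic gcd k^2 − 3k − 18.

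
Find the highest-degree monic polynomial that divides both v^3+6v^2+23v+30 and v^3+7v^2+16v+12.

By polynomial division,
  v^3+6v^2+23v+30 = (v^3+7v^2+16v+12) + (-v^2+7v+18)
  v^3+7v^2+16v+12 = (-v-14)(-v^2+7v+18) + (132v+264)
  -v^2+7v+18 = (-(1/132)v+3/44)(132v+264) + (0)
Last nonzero remainder: 132v+264. Dividing through by 132 gives the monic gcd v+2.

v+2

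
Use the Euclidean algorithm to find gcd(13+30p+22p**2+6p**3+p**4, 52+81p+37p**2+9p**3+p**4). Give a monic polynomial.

Repeated division with remainder:
  p**4+6p**3+22p**2+30p+13 = (p**4+9p**3+37p**2+81p+52) + (−3p**3−15p**2−51p−39)
  p**4+9p**3+37p**2+81p+52 = (−(1/3)p−4/3)(−3p**3−15p**2−51p−39) + (0)
Last nonzero remainder: −3p**3−15p**2−51p−39. Dividing through by −3 gives the monic gcd p**3+5p**2+17p+13.

13+17p+5p**2+p**3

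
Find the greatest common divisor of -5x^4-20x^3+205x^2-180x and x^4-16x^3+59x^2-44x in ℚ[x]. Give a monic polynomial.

x^3-5x^2+4x

Repeated division with remainder:
  -5x^4-20x^3+205x^2-180x = (-5)(x^4-16x^3+59x^2-44x) + (-100x^3+500x^2-400x)
  x^4-16x^3+59x^2-44x = (-(1/100)x+11/100)(-100x^3+500x^2-400x) + (0)
Last nonzero remainder: -100x^3+500x^2-400x. Dividing through by -100 gives the monic gcd x^3-5x^2+4x.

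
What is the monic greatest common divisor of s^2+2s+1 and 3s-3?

By polynomial division,
  s^2+2s+1 = ((1/3)s+1)(3s-3) + (4)
  3s-3 = ((3/4)s-3/4)(4) + (0)
The last nonzero remainder is the constant 4, so the polynomials are coprime and gcd = 1.

1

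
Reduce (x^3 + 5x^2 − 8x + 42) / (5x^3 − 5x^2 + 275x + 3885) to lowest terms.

(x^2 − 2x + 6)/(5x^2 − 40x + 555)

Euclidean algorithm in ℚ[x]:
  x^3 + 5x^2 − 8x + 42 = (1/5)(5x^3 − 5x^2 + 275x + 3885) + (6x^2 − 63x − 735)
  5x^3 − 5x^2 + 275x + 3885 = ((5/6)x + 95/12)(6x^2 − 63x − 735) + ((5545/4)x + 38815/4)
  6x^2 − 63x − 735 = ((24/5545)x − 84/1109)((5545/4)x + 38815/4) + (0)
Last nonzero remainder: (5545/4)x + 38815/4. Dividing through by 5545/4 gives the monic gcd x + 7.
Cancel x + 7 from numerator and denominator to get the reduced form.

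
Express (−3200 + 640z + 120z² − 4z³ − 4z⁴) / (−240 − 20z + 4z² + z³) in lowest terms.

(−80 + 36z − 4z²)/(−6 + z)

Apply the Euclidean algorithm:
  −4z⁴ − 4z³ + 120z² + 640z − 3200 = (−4z + 12)(z³ + 4z² − 20z − 240) + (−8z² − 80z − 320)
  z³ + 4z² − 20z − 240 = (−(1/8)z + 3/4)(−8z² − 80z − 320) + (0)
Last nonzero remainder: −8z² − 80z − 320. Dividing through by −8 gives the monic gcd z² + 10z + 40.
Cancel z² + 10z + 40 from numerator and denominator to get the reduced form.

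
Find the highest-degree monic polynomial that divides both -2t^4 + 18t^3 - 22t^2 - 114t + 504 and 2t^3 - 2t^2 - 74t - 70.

Apply the Euclidean algorithm:
  -2t^4 + 18t^3 - 22t^2 - 114t + 504 = (-t + 8)(2t^3 - 2t^2 - 74t - 70) + (-80t^2 + 408t + 1064)
  2t^3 - 2t^2 - 74t - 70 = (-(1/40)t - 41/400)(-80t^2 + 408t + 1064) + (-(279/50)t + 1953/50)
  -80t^2 + 408t + 1064 = ((4000/279)t + 7600/279)(-(279/50)t + 1953/50) + (0)
Last nonzero remainder: -(279/50)t + 1953/50. Dividing through by -279/50 gives the monic gcd t - 7.

t - 7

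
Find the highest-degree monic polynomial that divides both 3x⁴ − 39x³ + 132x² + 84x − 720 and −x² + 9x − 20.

x² − 9x + 20

By polynomial division,
  3x⁴ − 39x³ + 132x² + 84x − 720 = (−3x² + 12x + 36)(−x² + 9x − 20) + (0)
Last nonzero remainder: −x² + 9x − 20. Dividing through by −1 gives the monic gcd x² − 9x + 20.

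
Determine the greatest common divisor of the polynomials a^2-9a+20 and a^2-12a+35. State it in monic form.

a-5

Apply the Euclidean algorithm:
  a^2-9a+20 = (a^2-12a+35) + (3a-15)
  a^2-12a+35 = ((1/3)a-7/3)(3a-15) + (0)
Last nonzero remainder: 3a-15. Dividing through by 3 gives the monic gcd a-5.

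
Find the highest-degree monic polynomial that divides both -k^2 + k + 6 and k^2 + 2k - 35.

1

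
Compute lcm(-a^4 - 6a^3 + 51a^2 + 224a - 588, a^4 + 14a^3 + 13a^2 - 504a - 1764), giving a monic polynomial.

a^5 + 12a^4 - 15a^3 - 530a^2 - 756a + 3528

Euclidean algorithm in ℚ[a]:
  -a^4 - 6a^3 + 51a^2 + 224a - 588 = (-1)(a^4 + 14a^3 + 13a^2 - 504a - 1764) + (8a^3 + 64a^2 - 280a - 2352)
  a^4 + 14a^3 + 13a^2 - 504a - 1764 = ((1/8)a + 3/4)(8a^3 + 64a^2 - 280a - 2352) + (0)
Last nonzero remainder: 8a^3 + 64a^2 - 280a - 2352. Dividing through by 8 gives the monic gcd a^3 + 8a^2 - 35a - 294.
Then lcm(f, g) = f·g / gcd(f, g); expanding and making the result monic gives the answer.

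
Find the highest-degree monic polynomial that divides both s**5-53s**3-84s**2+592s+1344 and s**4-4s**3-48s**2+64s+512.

Apply the Euclidean algorithm:
  s**5-53s**3-84s**2+592s+1344 = (s+4)(s**4-4s**3-48s**2+64s+512) + (11s**3+44s**2-176s-704)
  s**4-4s**3-48s**2+64s+512 = ((1/11)s-8/11)(11s**3+44s**2-176s-704) + (0)
Last nonzero remainder: 11s**3+44s**2-176s-704. Dividing through by 11 gives the monic gcd s**3+4s**2-16s-64.

s**3+4s**2-16s-64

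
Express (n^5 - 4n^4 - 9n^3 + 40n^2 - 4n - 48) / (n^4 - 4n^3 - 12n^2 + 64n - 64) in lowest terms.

(n^2 + 4n + 3)/(n + 4)

Repeated division with remainder:
  n^5 - 4n^4 - 9n^3 + 40n^2 - 4n - 48 = (n)(n^4 - 4n^3 - 12n^2 + 64n - 64) + (3n^3 - 24n^2 + 60n - 48)
  n^4 - 4n^3 - 12n^2 + 64n - 64 = ((1/3)n + 4/3)(3n^3 - 24n^2 + 60n - 48) + (0)
Last nonzero remainder: 3n^3 - 24n^2 + 60n - 48. Dividing through by 3 gives the monic gcd n^3 - 8n^2 + 20n - 16.
Cancel n^3 - 8n^2 + 20n - 16 from numerator and denominator to get the reduced form.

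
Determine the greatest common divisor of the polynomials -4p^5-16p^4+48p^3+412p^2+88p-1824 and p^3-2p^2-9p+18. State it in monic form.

Repeated division with remainder:
  -4p^5-16p^4+48p^3+412p^2+88p-1824 = (-4p^2-24p-36)(p^3-2p^2-9p+18) + (196p^2+196p-1176)
  p^3-2p^2-9p+18 = ((1/196)p-3/196)(196p^2+196p-1176) + (0)
Last nonzero remainder: 196p^2+196p-1176. Dividing through by 196 gives the monic gcd p^2+p-6.

p^2+p-6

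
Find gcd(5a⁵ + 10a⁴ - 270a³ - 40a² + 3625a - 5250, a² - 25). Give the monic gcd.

By polynomial division,
  5a⁵ + 10a⁴ - 270a³ - 40a² + 3625a - 5250 = (5a³ + 10a² - 145a + 210)(a² - 25) + (0)
The last nonzero remainder a² - 25 is already monic.

a² - 25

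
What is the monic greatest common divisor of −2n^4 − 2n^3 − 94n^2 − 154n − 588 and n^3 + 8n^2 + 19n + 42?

Euclidean algorithm in ℚ[n]:
  −2n^4 − 2n^3 − 94n^2 − 154n − 588 = (−2n + 14)(n^3 + 8n^2 + 19n + 42) + (−168n^2 − 336n − 1176)
  n^3 + 8n^2 + 19n + 42 = (−(1/168)n − 1/28)(−168n^2 − 336n − 1176) + (0)
Last nonzero remainder: −168n^2 − 336n − 1176. Dividing through by −168 gives the monic gcd n^2 + 2n + 7.

n^2 + 2n + 7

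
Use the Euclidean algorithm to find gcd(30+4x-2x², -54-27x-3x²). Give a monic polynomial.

3+x

Apply the Euclidean algorithm:
  -2x²+4x+30 = (2/3)(-3x²-27x-54) + (22x+66)
  -3x²-27x-54 = (-(3/22)x-9/11)(22x+66) + (0)
Last nonzero remainder: 22x+66. Dividing through by 22 gives the monic gcd x+3.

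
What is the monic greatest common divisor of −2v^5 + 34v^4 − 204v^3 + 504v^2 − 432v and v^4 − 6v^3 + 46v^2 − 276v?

v^2 − 6v

Repeated division with remainder:
  −2v^5 + 34v^4 − 204v^3 + 504v^2 − 432v = (−2v + 22)(v^4 − 6v^3 + 46v^2 − 276v) + (20v^3 − 1060v^2 + 5640v)
  v^4 − 6v^3 + 46v^2 − 276v = ((1/20)v + 47/20)(20v^3 − 1060v^2 + 5640v) + (2255v^2 − 13530v)
  20v^3 − 1060v^2 + 5640v = ((4/451)v − 188/451)(2255v^2 − 13530v) + (0)
Last nonzero remainder: 2255v^2 − 13530v. Dividing through by 2255 gives the monic gcd v^2 − 6v.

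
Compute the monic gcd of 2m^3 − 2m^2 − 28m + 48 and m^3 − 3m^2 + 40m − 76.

m − 2

By polynomial division,
  2m^3 − 2m^2 − 28m + 48 = (2)(m^3 − 3m^2 + 40m − 76) + (4m^2 − 108m + 200)
  m^3 − 3m^2 + 40m − 76 = ((1/4)m + 6)(4m^2 − 108m + 200) + (638m − 1276)
  4m^2 − 108m + 200 = ((2/319)m − 50/319)(638m − 1276) + (0)
Last nonzero remainder: 638m − 1276. Dividing through by 638 gives the monic gcd m − 2.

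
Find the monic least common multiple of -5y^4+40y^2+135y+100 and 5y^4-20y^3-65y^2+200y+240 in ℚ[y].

y^6-y^5-20y^4-19y^3+103y^2+344y+240

Apply the Euclidean algorithm:
  -5y^4+40y^2+135y+100 = (-1)(5y^4-20y^3-65y^2+200y+240) + (-20y^3-25y^2+335y+340)
  5y^4-20y^3-65y^2+200y+240 = (-(1/4)y+21/16)(-20y^3-25y^2+335y+340) + ((825/16)y^2-(2475/16)y-825/4)
  -20y^3-25y^2+335y+340 = (-(64/165)y-272/165)((825/16)y^2-(2475/16)y-825/4) + (0)
Last nonzero remainder: (825/16)y^2-(2475/16)y-825/4. Dividing through by 825/16 gives the monic gcd y^2-3y-4.
Then lcm(f, g) = f·g / gcd(f, g); expanding and making the result monic gives the answer.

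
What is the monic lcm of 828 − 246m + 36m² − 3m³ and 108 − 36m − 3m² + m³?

4968 − 2304m + 186m² + 28m³ − 9m⁴ + m⁵

By polynomial division,
  −3m³ + 36m² − 246m + 828 = (−3)(m³ − 3m² − 36m + 108) + (27m² − 354m + 1152)
  m³ − 3m² − 36m + 108 = ((1/27)m + 91/243)(27m² − 354m + 1152) + ((4366/81)m − 8732/27)
  27m² − 354m + 1152 = ((2187/4366)m − 7776/2183)((4366/81)m − 8732/27) + (0)
Last nonzero remainder: (4366/81)m − 8732/27. Dividing through by 4366/81 gives the monic gcd m − 6.
Then lcm(f, g) = f·g / gcd(f, g); expanding and making the result monic gives the answer.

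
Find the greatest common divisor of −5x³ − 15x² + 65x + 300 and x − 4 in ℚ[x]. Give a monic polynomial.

x − 4

By polynomial division,
  −5x³ − 15x² + 65x + 300 = (−5x² − 35x − 75)(x − 4) + (0)
The last nonzero remainder x − 4 is already monic.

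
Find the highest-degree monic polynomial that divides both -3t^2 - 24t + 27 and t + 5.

1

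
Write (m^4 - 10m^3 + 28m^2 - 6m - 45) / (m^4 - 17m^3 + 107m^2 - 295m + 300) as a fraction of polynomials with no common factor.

(m^2 - 2m - 3)/(m^2 - 9m + 20)

Repeated division with remainder:
  m^4 - 10m^3 + 28m^2 - 6m - 45 = (m^4 - 17m^3 + 107m^2 - 295m + 300) + (7m^3 - 79m^2 + 289m - 345)
  m^4 - 17m^3 + 107m^2 - 295m + 300 = ((1/7)m - 40/49)(7m^3 - 79m^2 + 289m - 345) + ((60/49)m^2 - (480/49)m + 900/49)
  7m^3 - 79m^2 + 289m - 345 = ((343/60)m - 1127/60)((60/49)m^2 - (480/49)m + 900/49) + (0)
Last nonzero remainder: (60/49)m^2 - (480/49)m + 900/49. Dividing through by 60/49 gives the monic gcd m^2 - 8m + 15.
Cancel m^2 - 8m + 15 from numerator and denominator to get the reduced form.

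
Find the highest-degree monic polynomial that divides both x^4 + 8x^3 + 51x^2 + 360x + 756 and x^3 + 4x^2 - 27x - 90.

Euclidean algorithm in ℚ[x]:
  x^4 + 8x^3 + 51x^2 + 360x + 756 = (x + 4)(x^3 + 4x^2 - 27x - 90) + (62x^2 + 558x + 1116)
  x^3 + 4x^2 - 27x - 90 = ((1/62)x - 5/62)(62x^2 + 558x + 1116) + (0)
Last nonzero remainder: 62x^2 + 558x + 1116. Dividing through by 62 gives the monic gcd x^2 + 9x + 18.

x^2 + 9x + 18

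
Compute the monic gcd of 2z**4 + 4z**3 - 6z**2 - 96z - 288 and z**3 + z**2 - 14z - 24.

z**2 - z - 12

Apply the Euclidean algorithm:
  2z**4 + 4z**3 - 6z**2 - 96z - 288 = (2z + 2)(z**3 + z**2 - 14z - 24) + (20z**2 - 20z - 240)
  z**3 + z**2 - 14z - 24 = ((1/20)z + 1/10)(20z**2 - 20z - 240) + (0)
Last nonzero remainder: 20z**2 - 20z - 240. Dividing through by 20 gives the monic gcd z**2 - z - 12.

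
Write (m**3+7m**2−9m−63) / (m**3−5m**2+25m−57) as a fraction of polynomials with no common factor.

(m**2+10m+21)/(m**2−2m+19)

Repeated division with remainder:
  m**3+7m**2−9m−63 = (m**3−5m**2+25m−57) + (12m**2−34m−6)
  m**3−5m**2+25m−57 = ((1/12)m−13/72)(12m**2−34m−6) + ((697/36)m−697/12)
  12m**2−34m−6 = ((432/697)m+72/697)((697/36)m−697/12) + (0)
Last nonzero remainder: (697/36)m−697/12. Dividing through by 697/36 gives the monic gcd m−3.
Cancel m−3 from numerator and denominator to get the reduced form.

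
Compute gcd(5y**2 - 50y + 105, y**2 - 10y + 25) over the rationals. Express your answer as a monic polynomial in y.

Repeated division with remainder:
  5y**2 - 50y + 105 = (5)(y**2 - 10y + 25) + (-20)
  y**2 - 10y + 25 = (-(1/20)y**2 + (1/2)y - 5/4)(-20) + (0)
The last nonzero remainder is the constant -20, so the polynomials are coprime and gcd = 1.

1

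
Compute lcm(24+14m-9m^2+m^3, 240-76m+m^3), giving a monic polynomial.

240+164m-76m^2+m^3+m^4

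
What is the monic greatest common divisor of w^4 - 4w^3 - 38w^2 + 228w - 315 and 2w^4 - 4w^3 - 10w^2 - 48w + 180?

By polynomial division,
  w^4 - 4w^3 - 38w^2 + 228w - 315 = (1/2)(2w^4 - 4w^3 - 10w^2 - 48w + 180) + (-2w^3 - 33w^2 + 252w - 405)
  2w^4 - 4w^3 - 10w^2 - 48w + 180 = (-w + 37/2)(-2w^3 - 33w^2 + 252w - 405) + ((1705/2)w^2 - 5115w + 15345/2)
  -2w^3 - 33w^2 + 252w - 405 = (-(4/1705)w - 18/341)((1705/2)w^2 - 5115w + 15345/2) + (0)
Last nonzero remainder: (1705/2)w^2 - 5115w + 15345/2. Dividing through by 1705/2 gives the monic gcd w^2 - 6w + 9.

w^2 - 6w + 9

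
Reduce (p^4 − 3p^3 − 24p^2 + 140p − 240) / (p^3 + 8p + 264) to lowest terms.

Euclidean algorithm in ℚ[p]:
  p^4 − 3p^3 − 24p^2 + 140p − 240 = (p − 3)(p^3 + 8p + 264) + (−32p^2 − 100p + 552)
  p^3 + 8p + 264 = (−(1/32)p + 25/256)(−32p^2 − 100p + 552) + ((2241/64)p + 6723/32)
  −32p^2 − 100p + 552 = (−(2048/2241)p + 5888/2241)((2241/64)p + 6723/32) + (0)
Last nonzero remainder: (2241/64)p + 6723/32. Dividing through by 2241/64 gives the monic gcd p + 6.
Cancel p + 6 from numerator and denominator to get the reduced form.

(p^3 − 9p^2 + 30p − 40)/(p^2 − 6p + 44)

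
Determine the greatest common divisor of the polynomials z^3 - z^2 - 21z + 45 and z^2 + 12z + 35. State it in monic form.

Apply the Euclidean algorithm:
  z^3 - z^2 - 21z + 45 = (z - 13)(z^2 + 12z + 35) + (100z + 500)
  z^2 + 12z + 35 = ((1/100)z + 7/100)(100z + 500) + (0)
Last nonzero remainder: 100z + 500. Dividing through by 100 gives the monic gcd z + 5.

z + 5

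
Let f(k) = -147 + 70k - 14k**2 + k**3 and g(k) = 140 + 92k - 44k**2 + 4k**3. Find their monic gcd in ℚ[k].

-7 + k

Repeated division with remainder:
  k**3 - 14k**2 + 70k - 147 = (1/4)(4k**3 - 44k**2 + 92k + 140) + (-3k**2 + 47k - 182)
  4k**3 - 44k**2 + 92k + 140 = (-(4/3)k - 56/9)(-3k**2 + 47k - 182) + ((1276/9)k - 8932/9)
  -3k**2 + 47k - 182 = (-(27/1276)k + 117/638)((1276/9)k - 8932/9) + (0)
Last nonzero remainder: (1276/9)k - 8932/9. Dividing through by 1276/9 gives the monic gcd k - 7.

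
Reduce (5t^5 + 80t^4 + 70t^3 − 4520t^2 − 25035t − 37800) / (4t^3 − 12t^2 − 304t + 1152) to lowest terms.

(5t^3 + 75t^2 + 355t + 525)/(4t − 16)

Euclidean algorithm in ℚ[t]:
  5t^5 + 80t^4 + 70t^3 − 4520t^2 − 25035t − 37800 = ((5/4)t^2 + (95/4)t + 735/4)(4t^3 − 12t^2 − 304t + 1152) + (3465t^2 + 3465t − 249480)
  4t^3 − 12t^2 − 304t + 1152 = ((4/3465)t − 16/3465)(3465t^2 + 3465t − 249480) + (0)
Last nonzero remainder: 3465t^2 + 3465t − 249480. Dividing through by 3465 gives the monic gcd t^2 + t − 72.
Cancel t^2 + t − 72 from numerator and denominator to get the reduced form.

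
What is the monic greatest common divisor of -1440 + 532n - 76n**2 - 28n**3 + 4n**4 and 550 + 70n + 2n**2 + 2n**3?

5 + n

Apply the Euclidean algorithm:
  4n**4 - 28n**3 - 76n**2 + 532n - 1440 = (2n - 16)(2n**3 + 2n**2 + 70n + 550) + (-184n**2 + 552n + 7360)
  2n**3 + 2n**2 + 70n + 550 = (-(1/92)n - 1/23)(-184n**2 + 552n + 7360) + (174n + 870)
  -184n**2 + 552n + 7360 = (-(92/87)n + 736/87)(174n + 870) + (0)
Last nonzero remainder: 174n + 870. Dividing through by 174 gives the monic gcd n + 5.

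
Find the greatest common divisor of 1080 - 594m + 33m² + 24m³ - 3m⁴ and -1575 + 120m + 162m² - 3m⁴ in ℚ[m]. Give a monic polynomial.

Euclidean algorithm in ℚ[m]:
  -3m⁴ + 24m³ + 33m² - 594m + 1080 = (-3m⁴ + 162m² + 120m - 1575) + (24m³ - 129m² - 714m + 2655)
  -3m⁴ + 162m² + 120m - 1575 = (-(1/8)m - 43/64)(24m³ - 129m² - 714m + 2655) + (-(891/64)m² - (891/32)m + 13365/64)
  24m³ - 129m² - 714m + 2655 = (-(512/297)m + 3776/297)(-(891/64)m² - (891/32)m + 13365/64) + (0)
Last nonzero remainder: -(891/64)m² - (891/32)m + 13365/64. Dividing through by -891/64 gives the monic gcd m² + 2m - 15.

-15 + 2m + m²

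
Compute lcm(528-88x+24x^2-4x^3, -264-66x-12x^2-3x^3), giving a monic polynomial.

-528-44x-2x^2-2x^3+x^4

By polynomial division,
  -4x^3+24x^2-88x+528 = (4/3)(-3x^3-12x^2-66x-264) + (40x^2+880)
  -3x^3-12x^2-66x-264 = (-(3/40)x-3/10)(40x^2+880) + (0)
Last nonzero remainder: 40x^2+880. Dividing through by 40 gives the monic gcd x^2+22.
Then lcm(f, g) = f·g / gcd(f, g); expanding and making the result monic gives the answer.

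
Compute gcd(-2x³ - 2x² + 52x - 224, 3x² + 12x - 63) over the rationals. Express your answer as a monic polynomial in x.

x + 7

Apply the Euclidean algorithm:
  -2x³ - 2x² + 52x - 224 = (-(2/3)x + 2)(3x² + 12x - 63) + (-14x - 98)
  3x² + 12x - 63 = (-(3/14)x + 9/14)(-14x - 98) + (0)
Last nonzero remainder: -14x - 98. Dividing through by -14 gives the monic gcd x + 7.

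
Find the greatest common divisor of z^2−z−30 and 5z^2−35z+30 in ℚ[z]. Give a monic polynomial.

z−6

Apply the Euclidean algorithm:
  z^2−z−30 = (1/5)(5z^2−35z+30) + (6z−36)
  5z^2−35z+30 = ((5/6)z−5/6)(6z−36) + (0)
Last nonzero remainder: 6z−36. Dividing through by 6 gives the monic gcd z−6.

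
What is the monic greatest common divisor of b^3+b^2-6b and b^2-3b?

b

Euclidean algorithm in ℚ[b]:
  b^3+b^2-6b = (b+4)(b^2-3b) + (6b)
  b^2-3b = ((1/6)b-1/2)(6b) + (0)
Last nonzero remainder: 6b. Dividing through by 6 gives the monic gcd b.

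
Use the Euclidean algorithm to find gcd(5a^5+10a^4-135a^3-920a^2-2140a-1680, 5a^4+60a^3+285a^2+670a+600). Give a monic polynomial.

Repeated division with remainder:
  5a^5+10a^4-135a^3-920a^2-2140a-1680 = (a-10)(5a^4+60a^3+285a^2+670a+600) + (180a^3+1260a^2+3960a+4320)
  5a^4+60a^3+285a^2+670a+600 = ((1/36)a+5/36)(180a^3+1260a^2+3960a+4320) + (0)
Last nonzero remainder: 180a^3+1260a^2+3960a+4320. Dividing through by 180 gives the monic gcd a^3+7a^2+22a+24.

a^3+7a^2+22a+24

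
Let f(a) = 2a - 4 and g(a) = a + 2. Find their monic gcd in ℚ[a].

1

Repeated division with remainder:
  2a - 4 = (2)(a + 2) + (-8)
  a + 2 = (-(1/8)a - 1/4)(-8) + (0)
The last nonzero remainder is the constant -8, so the polynomials are coprime and gcd = 1.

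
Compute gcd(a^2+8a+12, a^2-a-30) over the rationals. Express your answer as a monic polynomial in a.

Repeated division with remainder:
  a^2+8a+12 = (a^2-a-30) + (9a+42)
  a^2-a-30 = ((1/9)a-17/27)(9a+42) + (-32/9)
  9a+42 = (-(81/32)a-189/16)(-32/9) + (0)
The last nonzero remainder is the constant -32/9, so the polynomials are coprime and gcd = 1.

1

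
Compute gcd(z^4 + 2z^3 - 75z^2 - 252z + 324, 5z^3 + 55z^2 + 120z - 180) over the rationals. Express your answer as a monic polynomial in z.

z^3 + 11z^2 + 24z - 36

Repeated division with remainder:
  z^4 + 2z^3 - 75z^2 - 252z + 324 = ((1/5)z - 9/5)(5z^3 + 55z^2 + 120z - 180) + (0)
Last nonzero remainder: 5z^3 + 55z^2 + 120z - 180. Dividing through by 5 gives the monic gcd z^3 + 11z^2 + 24z - 36.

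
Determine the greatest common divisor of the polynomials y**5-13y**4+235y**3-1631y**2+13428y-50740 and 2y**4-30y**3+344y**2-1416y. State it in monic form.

y**2-9y+118

By polynomial division,
  y**5-13y**4+235y**3-1631y**2+13428y-50740 = ((1/2)y+1)(2y**4-30y**3+344y**2-1416y) + (93y**3-1267y**2+14844y-50740)
  2y**4-30y**3+344y**2-1416y = ((2/93)y-256/8649)(93y**3-1267y**2+14844y-50740) + (-(110080/8649)y**2+(110080/961)y-12989440/8649)
  93y**3-1267y**2+14844y-50740 = (-(804357/110080)y+8649/256)(-(110080/8649)y**2+(110080/961)y-12989440/8649) + (0)
Last nonzero remainder: -(110080/8649)y**2+(110080/961)y-12989440/8649. Dividing through by -110080/8649 gives the monic gcd y**2-9y+118.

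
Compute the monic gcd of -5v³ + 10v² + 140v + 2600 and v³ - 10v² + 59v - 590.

v - 10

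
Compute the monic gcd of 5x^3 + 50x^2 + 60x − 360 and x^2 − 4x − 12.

1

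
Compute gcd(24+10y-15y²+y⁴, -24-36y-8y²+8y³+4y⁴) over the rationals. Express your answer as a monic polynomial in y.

By polynomial division,
  y⁴-15y²+10y+24 = (1/4)(4y⁴+8y³-8y²-36y-24) + (-2y³-13y²+19y+30)
  4y⁴+8y³-8y²-36y-24 = (-2y+9)(-2y³-13y²+19y+30) + (147y²-147y-294)
  -2y³-13y²+19y+30 = (-(2/147)y-5/49)(147y²-147y-294) + (0)
Last nonzero remainder: 147y²-147y-294. Dividing through by 147 gives the monic gcd y²-y-2.

-2-y+y²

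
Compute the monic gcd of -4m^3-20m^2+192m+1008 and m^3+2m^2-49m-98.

By polynomial division,
  -4m^3-20m^2+192m+1008 = (-4)(m^3+2m^2-49m-98) + (-12m^2-4m+616)
  m^3+2m^2-49m-98 = (-(1/12)m-5/36)(-12m^2-4m+616) + ((16/9)m-112/9)
  -12m^2-4m+616 = (-(27/4)m-99/2)((16/9)m-112/9) + (0)
Last nonzero remainder: (16/9)m-112/9. Dividing through by 16/9 gives the monic gcd m-7.

m-7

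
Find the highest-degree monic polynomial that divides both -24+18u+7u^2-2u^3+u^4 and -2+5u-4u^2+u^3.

-1+u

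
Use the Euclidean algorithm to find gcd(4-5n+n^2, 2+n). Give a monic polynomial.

1

Apply the Euclidean algorithm:
  n^2-5n+4 = (n-7)(n+2) + (18)
  n+2 = ((1/18)n+1/9)(18) + (0)
The last nonzero remainder is the constant 18, so the polynomials are coprime and gcd = 1.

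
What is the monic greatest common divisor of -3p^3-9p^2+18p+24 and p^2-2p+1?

1

Repeated division with remainder:
  -3p^3-9p^2+18p+24 = (-3p-15)(p^2-2p+1) + (-9p+39)
  p^2-2p+1 = (-(1/9)p-7/27)(-9p+39) + (100/9)
  -9p+39 = (-(81/100)p+351/100)(100/9) + (0)
The last nonzero remainder is the constant 100/9, so the polynomials are coprime and gcd = 1.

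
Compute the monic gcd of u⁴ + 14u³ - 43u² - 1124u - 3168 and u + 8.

u + 8

Apply the Euclidean algorithm:
  u⁴ + 14u³ - 43u² - 1124u - 3168 = (u³ + 6u² - 91u - 396)(u + 8) + (0)
The last nonzero remainder u + 8 is already monic.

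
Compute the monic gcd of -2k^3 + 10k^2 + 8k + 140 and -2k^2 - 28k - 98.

1

Euclidean algorithm in ℚ[k]:
  -2k^3 + 10k^2 + 8k + 140 = (k - 19)(-2k^2 - 28k - 98) + (-426k - 1722)
  -2k^2 - 28k - 98 = ((1/213)k + 707/15123)(-426k - 1722) + (-88200/5041)
  -426k - 1722 = ((357911/14700)k + 206681/2100)(-88200/5041) + (0)
The last nonzero remainder is the constant -88200/5041, so the polynomials are coprime and gcd = 1.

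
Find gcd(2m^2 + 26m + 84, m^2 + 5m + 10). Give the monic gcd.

1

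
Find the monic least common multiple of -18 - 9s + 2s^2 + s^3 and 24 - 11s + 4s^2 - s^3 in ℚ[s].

-144 - 54s + 7s^2 - 3s^3 + s^4 + s^5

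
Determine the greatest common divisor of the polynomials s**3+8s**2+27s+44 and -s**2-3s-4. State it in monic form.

1

By polynomial division,
  s**3+8s**2+27s+44 = (-s-5)(-s**2-3s-4) + (8s+24)
  -s**2-3s-4 = (-(1/8)s)(8s+24) + (-4)
  8s+24 = (-2s-6)(-4) + (0)
The last nonzero remainder is the constant -4, so the polynomials are coprime and gcd = 1.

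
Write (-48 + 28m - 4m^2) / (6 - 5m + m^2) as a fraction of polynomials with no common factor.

(16 - 4m)/(-2 + m)

Repeated division with remainder:
  -4m^2 + 28m - 48 = (-4)(m^2 - 5m + 6) + (8m - 24)
  m^2 - 5m + 6 = ((1/8)m - 1/4)(8m - 24) + (0)
Last nonzero remainder: 8m - 24. Dividing through by 8 gives the monic gcd m - 3.
Cancel m - 3 from numerator and denominator to get the reduced form.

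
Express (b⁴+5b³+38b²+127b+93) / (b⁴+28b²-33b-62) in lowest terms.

Euclidean algorithm in ℚ[b]:
  b⁴+5b³+38b²+127b+93 = (b⁴+28b²-33b-62) + (5b³+10b²+160b+155)
  b⁴+28b²-33b-62 = ((1/5)b-2/5)(5b³+10b²+160b+155) + (0)
Last nonzero remainder: 5b³+10b²+160b+155. Dividing through by 5 gives the monic gcd b³+2b²+32b+31.
Cancel b³+2b²+32b+31 from numerator and denominator to get the reduced form.

(b+3)/(b-2)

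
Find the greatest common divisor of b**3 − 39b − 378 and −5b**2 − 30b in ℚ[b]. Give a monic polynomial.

1

By polynomial division,
  b**3 − 39b − 378 = (−(1/5)b + 6/5)(−5b**2 − 30b) + (−3b − 378)
  −5b**2 − 30b = ((5/3)b − 200)(−3b − 378) + (−75600)
  −3b − 378 = ((1/25200)b + 1/200)(−75600) + (0)
The last nonzero remainder is the constant −75600, so the polynomials are coprime and gcd = 1.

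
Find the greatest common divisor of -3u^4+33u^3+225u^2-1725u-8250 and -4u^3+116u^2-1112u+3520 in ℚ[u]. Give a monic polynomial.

u^2-21u+110

Repeated division with remainder:
  -3u^4+33u^3+225u^2-1725u-8250 = ((3/4)u+27/2)(-4u^3+116u^2-1112u+3520) + (-507u^2+10647u-55770)
  -4u^3+116u^2-1112u+3520 = ((4/507)u-32/507)(-507u^2+10647u-55770) + (0)
Last nonzero remainder: -507u^2+10647u-55770. Dividing through by -507 gives the monic gcd u^2-21u+110.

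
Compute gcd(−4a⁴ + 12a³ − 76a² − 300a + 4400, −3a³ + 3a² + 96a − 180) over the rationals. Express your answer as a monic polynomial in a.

By polynomial division,
  −4a⁴ + 12a³ − 76a² − 300a + 4400 = ((4/3)a − 8/3)(−3a³ + 3a² + 96a − 180) + (−196a² + 196a + 3920)
  −3a³ + 3a² + 96a − 180 = ((3/196)a)(−196a² + 196a + 3920) + (36a − 180)
  −196a² + 196a + 3920 = (−(49/9)a − 196/9)(36a − 180) + (0)
Last nonzero remainder: 36a − 180. Dividing through by 36 gives the monic gcd a − 5.

a − 5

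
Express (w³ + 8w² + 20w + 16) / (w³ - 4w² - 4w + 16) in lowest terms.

Repeated division with remainder:
  w³ + 8w² + 20w + 16 = (w³ - 4w² - 4w + 16) + (12w² + 24w)
  w³ - 4w² - 4w + 16 = ((1/12)w - 1/2)(12w² + 24w) + (8w + 16)
  12w² + 24w = ((3/2)w)(8w + 16) + (0)
Last nonzero remainder: 8w + 16. Dividing through by 8 gives the monic gcd w + 2.
Cancel w + 2 from numerator and denominator to get the reduced form.

(w² + 6w + 8)/(w² - 6w + 8)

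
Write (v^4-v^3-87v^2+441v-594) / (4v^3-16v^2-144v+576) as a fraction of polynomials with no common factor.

Euclidean algorithm in ℚ[v]:
  v^4-v^3-87v^2+441v-594 = ((1/4)v+3/4)(4v^3-16v^2-144v+576) + (-39v^2+405v-1026)
  4v^3-16v^2-144v+576 = (-(4/39)v-332/507)(-39v^2+405v-1026) + ((2700/169)v-16200/169)
  -39v^2+405v-1026 = (-(2197/900)v+3211/300)((2700/169)v-16200/169) + (0)
Last nonzero remainder: (2700/169)v-16200/169. Dividing through by 2700/169 gives the monic gcd v-6.
Cancel v-6 from numerator and denominator to get the reduced form.

(v^3+5v^2-57v+99)/(4v^2+8v-96)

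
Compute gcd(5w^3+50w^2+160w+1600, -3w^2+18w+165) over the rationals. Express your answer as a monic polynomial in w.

By polynomial division,
  5w^3+50w^2+160w+1600 = (-(5/3)w-80/3)(-3w^2+18w+165) + (915w+6000)
  -3w^2+18w+165 = (-(1/305)w+766/18605)(915w+6000) + (-305235/3721)
  915w+6000 = (-(226981/20349)w-1488400/20349)(-305235/3721) + (0)
The last nonzero remainder is the constant -305235/3721, so the polynomials are coprime and gcd = 1.

1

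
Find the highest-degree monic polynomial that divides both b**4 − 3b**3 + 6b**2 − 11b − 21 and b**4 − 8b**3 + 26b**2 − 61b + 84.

b**3 − 4b**2 + 10b − 21

Euclidean algorithm in ℚ[b]:
  b**4 − 3b**3 + 6b**2 − 11b − 21 = (b**4 − 8b**3 + 26b**2 − 61b + 84) + (5b**3 − 20b**2 + 50b − 105)
  b**4 − 8b**3 + 26b**2 − 61b + 84 = ((1/5)b − 4/5)(5b**3 − 20b**2 + 50b − 105) + (0)
Last nonzero remainder: 5b**3 − 20b**2 + 50b − 105. Dividing through by 5 gives the monic gcd b**3 − 4b**2 + 10b − 21.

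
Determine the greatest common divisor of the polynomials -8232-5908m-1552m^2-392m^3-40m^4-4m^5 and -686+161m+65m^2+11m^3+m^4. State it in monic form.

49+6m+m^2

Repeated division with remainder:
  -4m^5-40m^4-392m^3-1552m^2-5908m-8232 = (-4m+4)(m^4+11m^3+65m^2+161m-686) + (-176m^3-1168m^2-9296m-5488)
  m^4+11m^3+65m^2+161m-686 = (-(1/176)m-3/121)(-176m^3-1168m^2-9296m-5488) + (-(2030/121)m^2-(12180/121)m-99470/121)
  -176m^3-1168m^2-9296m-5488 = ((10648/1015)m+968/145)(-(2030/121)m^2-(12180/121)m-99470/121) + (0)
Last nonzero remainder: -(2030/121)m^2-(12180/121)m-99470/121. Dividing through by -2030/121 gives the monic gcd m^2+6m+49.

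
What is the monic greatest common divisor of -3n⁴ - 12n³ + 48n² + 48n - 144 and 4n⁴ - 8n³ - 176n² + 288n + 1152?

Apply the Euclidean algorithm:
  -3n⁴ - 12n³ + 48n² + 48n - 144 = (-3/4)(4n⁴ - 8n³ - 176n² + 288n + 1152) + (-18n³ - 84n² + 264n + 720)
  4n⁴ - 8n³ - 176n² + 288n + 1152 = (-(2/9)n + 40/27)(-18n³ - 84n² + 264n + 720) + ((64/9)n² + (512/9)n + 256/3)
  -18n³ - 84n² + 264n + 720 = (-(81/32)n + 135/16)((64/9)n² + (512/9)n + 256/3) + (0)
Last nonzero remainder: (64/9)n² + (512/9)n + 256/3. Dividing through by 64/9 gives the monic gcd n² + 8n + 12.

n² + 8n + 12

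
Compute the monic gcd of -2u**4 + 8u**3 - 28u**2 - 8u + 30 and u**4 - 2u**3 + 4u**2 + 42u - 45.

u**3 - 5u**2 + 19u - 15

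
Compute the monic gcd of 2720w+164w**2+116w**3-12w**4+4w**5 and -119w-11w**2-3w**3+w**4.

By polynomial division,
  4w**5-12w**4+116w**3+164w**2+2720w = (4w)(w**4-3w**3-11w**2-119w) + (160w**3+640w**2+2720w)
  w**4-3w**3-11w**2-119w = ((1/160)w-7/160)(160w**3+640w**2+2720w) + (0)
Last nonzero remainder: 160w**3+640w**2+2720w. Dividing through by 160 gives the monic gcd w**3+4w**2+17w.

17w+4w**2+w**3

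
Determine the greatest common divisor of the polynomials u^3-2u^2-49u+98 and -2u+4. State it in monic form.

u-2

Apply the Euclidean algorithm:
  u^3-2u^2-49u+98 = (-(1/2)u^2+49/2)(-2u+4) + (0)
Last nonzero remainder: -2u+4. Dividing through by -2 gives the monic gcd u-2.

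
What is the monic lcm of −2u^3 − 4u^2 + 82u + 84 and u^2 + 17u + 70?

u^4 + 12u^3 − 21u^2 − 452u − 420

Repeated division with remainder:
  −2u^3 − 4u^2 + 82u + 84 = (−2u + 30)(u^2 + 17u + 70) + (−288u − 2016)
  u^2 + 17u + 70 = (−(1/288)u − 5/144)(−288u − 2016) + (0)
Last nonzero remainder: −288u − 2016. Dividing through by −288 gives the monic gcd u + 7.
Then lcm(f, g) = f·g / gcd(f, g); expanding and making the result monic gives the answer.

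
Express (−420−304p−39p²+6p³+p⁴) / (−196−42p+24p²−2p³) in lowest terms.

By polynomial division,
  p⁴+6p³−39p²−304p−420 = (−(1/2)p−9)(−2p³+24p²−42p−196) + (156p²−780p−2184)
  −2p³+24p²−42p−196 = (−(1/78)p+7/78)(156p²−780p−2184) + (0)
Last nonzero remainder: 156p²−780p−2184. Dividing through by 156 gives the monic gcd p²−5p−14.
Cancel p²−5p−14 from numerator and denominator to get the reduced form.

(−30−11p−p²)/(−14+2p)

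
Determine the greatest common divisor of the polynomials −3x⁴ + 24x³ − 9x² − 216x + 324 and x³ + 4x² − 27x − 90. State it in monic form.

x + 3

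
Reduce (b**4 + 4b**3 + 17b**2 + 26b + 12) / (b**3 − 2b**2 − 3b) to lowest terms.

(b**3 + 3b**2 + 14b + 12)/(b**2 − 3b)

Euclidean algorithm in ℚ[b]:
  b**4 + 4b**3 + 17b**2 + 26b + 12 = (b + 6)(b**3 − 2b**2 − 3b) + (32b**2 + 44b + 12)
  b**3 − 2b**2 − 3b = ((1/32)b − 27/256)(32b**2 + 44b + 12) + ((81/64)b + 81/64)
  32b**2 + 44b + 12 = ((2048/81)b + 256/27)((81/64)b + 81/64) + (0)
Last nonzero remainder: (81/64)b + 81/64. Dividing through by 81/64 gives the monic gcd b + 1.
Cancel b + 1 from numerator and denominator to get the reduced form.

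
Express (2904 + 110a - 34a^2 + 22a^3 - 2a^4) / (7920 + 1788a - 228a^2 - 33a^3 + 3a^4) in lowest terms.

(-66 + 8a - 2a^2)/(-180 - 12a + 3a^2)

Apply the Euclidean algorithm:
  -2a^4 + 22a^3 - 34a^2 + 110a + 2904 = (-2/3)(3a^4 - 33a^3 - 228a^2 + 1788a + 7920) + (-186a^2 + 1302a + 8184)
  3a^4 - 33a^3 - 228a^2 + 1788a + 7920 = (-(1/62)a^2 + (2/31)a + 30/31)(-186a^2 + 1302a + 8184) + (0)
Last nonzero remainder: -186a^2 + 1302a + 8184. Dividing through by -186 gives the monic gcd a^2 - 7a - 44.
Cancel a^2 - 7a - 44 from numerator and denominator to get the reduced form.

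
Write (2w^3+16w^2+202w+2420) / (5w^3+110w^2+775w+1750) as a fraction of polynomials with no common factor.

Repeated division with remainder:
  2w^3+16w^2+202w+2420 = (2/5)(5w^3+110w^2+775w+1750) + (-28w^2-108w+1720)
  5w^3+110w^2+775w+1750 = (-(5/28)w-635/196)(-28w^2-108w+1720) + ((35880/49)w+358800/49)
  -28w^2-108w+1720 = (-(343/8970)w+2107/8970)((35880/49)w+358800/49) + (0)
Last nonzero remainder: (35880/49)w+358800/49. Dividing through by 35880/49 gives the monic gcd w+10.
Cancel w+10 from numerator and denominator to get the reduced form.

(2w^2-4w+242)/(5w^2+60w+175)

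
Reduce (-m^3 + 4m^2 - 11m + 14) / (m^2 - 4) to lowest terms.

(-m^2 + 2m - 7)/(m + 2)

By polynomial division,
  -m^3 + 4m^2 - 11m + 14 = (-m + 4)(m^2 - 4) + (-15m + 30)
  m^2 - 4 = (-(1/15)m - 2/15)(-15m + 30) + (0)
Last nonzero remainder: -15m + 30. Dividing through by -15 gives the monic gcd m - 2.
Cancel m - 2 from numerator and denominator to get the reduced form.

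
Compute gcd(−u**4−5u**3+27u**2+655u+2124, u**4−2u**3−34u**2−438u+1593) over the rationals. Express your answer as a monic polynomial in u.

Euclidean algorithm in ℚ[u]:
  −u**4−5u**3+27u**2+655u+2124 = (−1)(u**4−2u**3−34u**2−438u+1593) + (−7u**3−7u**2+217u+3717)
  u**4−2u**3−34u**2−438u+1593 = (−(1/7)u+3/7)(−7u**3−7u**2+217u+3717) + (0)
Last nonzero remainder: −7u**3−7u**2+217u+3717. Dividing through by −7 gives the monic gcd u**3+u**2−31u−531.

u**3+u**2−31u−531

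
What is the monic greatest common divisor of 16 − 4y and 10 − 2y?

Repeated division with remainder:
  −4y + 16 = (2)(−2y + 10) + (−4)
  −2y + 10 = ((1/2)y − 5/2)(−4) + (0)
The last nonzero remainder is the constant −4, so the polynomials are coprime and gcd = 1.

1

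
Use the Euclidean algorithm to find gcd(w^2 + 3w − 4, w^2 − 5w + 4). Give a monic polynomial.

Repeated division with remainder:
  w^2 + 3w − 4 = (w^2 − 5w + 4) + (8w − 8)
  w^2 − 5w + 4 = ((1/8)w − 1/2)(8w − 8) + (0)
Last nonzero remainder: 8w − 8. Dividing through by 8 gives the monic gcd w − 1.

w − 1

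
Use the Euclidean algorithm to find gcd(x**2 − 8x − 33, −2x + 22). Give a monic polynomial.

x − 11

By polynomial division,
  x**2 − 8x − 33 = (−(1/2)x − 3/2)(−2x + 22) + (0)
Last nonzero remainder: −2x + 22. Dividing through by −2 gives the monic gcd x − 11.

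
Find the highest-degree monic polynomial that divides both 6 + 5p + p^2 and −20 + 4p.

1

Euclidean algorithm in ℚ[p]:
  p^2 + 5p + 6 = ((1/4)p + 5/2)(4p − 20) + (56)
  4p − 20 = ((1/14)p − 5/14)(56) + (0)
The last nonzero remainder is the constant 56, so the polynomials are coprime and gcd = 1.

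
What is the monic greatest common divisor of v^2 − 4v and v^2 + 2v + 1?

1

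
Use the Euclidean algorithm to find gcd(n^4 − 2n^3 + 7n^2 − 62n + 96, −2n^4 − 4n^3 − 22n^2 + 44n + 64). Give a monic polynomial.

Apply the Euclidean algorithm:
  n^4 − 2n^3 + 7n^2 − 62n + 96 = (−1/2)(−2n^4 − 4n^3 − 22n^2 + 44n + 64) + (−4n^3 − 4n^2 − 40n + 128)
  −2n^4 − 4n^3 − 22n^2 + 44n + 64 = ((1/2)n + 1/2)(−4n^3 − 4n^2 − 40n + 128) + (0)
Last nonzero remainder: −4n^3 − 4n^2 − 40n + 128. Dividing through by −4 gives the monic gcd n^3 + n^2 + 10n − 32.

n^3 + n^2 + 10n − 32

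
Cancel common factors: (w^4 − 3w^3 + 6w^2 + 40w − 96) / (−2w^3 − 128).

Euclidean algorithm in ℚ[w]:
  w^4 − 3w^3 + 6w^2 + 40w − 96 = (−(1/2)w + 3/2)(−2w^3 − 128) + (6w^2 − 24w + 96)
  −2w^3 − 128 = (−(1/3)w − 4/3)(6w^2 − 24w + 96) + (0)
Last nonzero remainder: 6w^2 − 24w + 96. Dividing through by 6 gives the monic gcd w^2 − 4w + 16.
Cancel w^2 − 4w + 16 from numerator and denominator to get the reduced form.

(−w^2 − w + 6)/(2w + 8)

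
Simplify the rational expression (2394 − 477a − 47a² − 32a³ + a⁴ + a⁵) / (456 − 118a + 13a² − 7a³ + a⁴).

Euclidean algorithm in ℚ[a]:
  a⁵ + a⁴ − 32a³ − 47a² − 477a + 2394 = (a + 8)(a⁴ − 7a³ + 13a² − 118a + 456) + (11a³ − 33a² + 11a − 1254)
  a⁴ − 7a³ + 13a² − 118a + 456 = ((1/11)a − 4/11)(11a³ − 33a² + 11a − 1254) + (0)
Last nonzero remainder: 11a³ − 33a² + 11a − 1254. Dividing through by 11 gives the monic gcd a³ − 3a² + a − 114.
Cancel a³ − 3a² + a − 114 from numerator and denominator to get the reduced form.

(−21 + 4a + a²)/(−4 + a)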